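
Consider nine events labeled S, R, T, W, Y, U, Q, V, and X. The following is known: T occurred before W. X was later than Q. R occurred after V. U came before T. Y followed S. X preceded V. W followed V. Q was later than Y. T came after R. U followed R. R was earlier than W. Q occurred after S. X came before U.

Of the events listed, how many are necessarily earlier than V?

4

Directly stated before V: X.
Q reaches V via Q → X → V.
S reaches V via S → Q → X → V.
Y reaches V via Y → Q → X → V.
No chain forces T (or any of the others) ahead of V.
That's Q, S, X, and Y — 4 in all.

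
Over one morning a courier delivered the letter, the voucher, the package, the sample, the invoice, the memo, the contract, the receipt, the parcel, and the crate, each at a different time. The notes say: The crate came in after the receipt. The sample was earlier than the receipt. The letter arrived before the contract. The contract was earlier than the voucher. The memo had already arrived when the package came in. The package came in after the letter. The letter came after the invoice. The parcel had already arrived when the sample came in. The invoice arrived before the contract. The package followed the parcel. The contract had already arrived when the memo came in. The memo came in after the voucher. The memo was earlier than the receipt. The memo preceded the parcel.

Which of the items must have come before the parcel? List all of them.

the contract, the invoice, the letter, the memo, the voucher

Directly stated before the parcel: the memo.
The contract reaches the parcel via the contract → the memo → the parcel.
The invoice reaches the parcel via the invoice → the contract → the memo → the parcel.
The letter reaches the parcel via the letter → the contract → the memo → the parcel.
Likewise the voucher reaches the parcel by chaining the stated constraints.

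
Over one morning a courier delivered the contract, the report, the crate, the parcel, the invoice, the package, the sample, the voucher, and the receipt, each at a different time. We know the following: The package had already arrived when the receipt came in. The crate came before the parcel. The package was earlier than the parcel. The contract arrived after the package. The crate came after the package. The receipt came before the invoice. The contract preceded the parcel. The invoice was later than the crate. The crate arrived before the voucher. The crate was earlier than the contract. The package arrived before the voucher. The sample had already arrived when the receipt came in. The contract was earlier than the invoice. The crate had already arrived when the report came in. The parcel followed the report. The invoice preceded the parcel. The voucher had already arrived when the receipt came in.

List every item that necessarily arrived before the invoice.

Directly stated before the invoice: the contract, the crate, and the receipt.
The package reaches the invoice via the package → the contract → the invoice.
The sample reaches the invoice via the sample → the receipt → the invoice.
The voucher reaches the invoice via the voucher → the receipt → the invoice.

the contract, the crate, the package, the receipt, the sample, the voucher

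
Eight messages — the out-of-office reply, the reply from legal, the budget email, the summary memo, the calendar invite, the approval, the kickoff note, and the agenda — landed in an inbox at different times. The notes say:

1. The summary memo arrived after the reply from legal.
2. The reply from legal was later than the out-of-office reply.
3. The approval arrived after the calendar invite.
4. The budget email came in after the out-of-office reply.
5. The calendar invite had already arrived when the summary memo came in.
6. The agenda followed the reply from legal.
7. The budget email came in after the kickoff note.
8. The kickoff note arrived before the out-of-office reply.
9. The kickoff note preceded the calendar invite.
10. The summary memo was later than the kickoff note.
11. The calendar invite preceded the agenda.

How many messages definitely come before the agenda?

Directly stated before the agenda: the calendar invite and the reply from legal.
The kickoff note reaches the agenda via the kickoff note → the calendar invite → the agenda.
The out-of-office reply reaches the agenda via the out-of-office reply → the reply from legal → the agenda.
No chain forces the summary memo (or any of the others) ahead of the agenda.
That's the calendar invite, the kickoff note, the out-of-office reply, and the reply from legal — 4 in all.

4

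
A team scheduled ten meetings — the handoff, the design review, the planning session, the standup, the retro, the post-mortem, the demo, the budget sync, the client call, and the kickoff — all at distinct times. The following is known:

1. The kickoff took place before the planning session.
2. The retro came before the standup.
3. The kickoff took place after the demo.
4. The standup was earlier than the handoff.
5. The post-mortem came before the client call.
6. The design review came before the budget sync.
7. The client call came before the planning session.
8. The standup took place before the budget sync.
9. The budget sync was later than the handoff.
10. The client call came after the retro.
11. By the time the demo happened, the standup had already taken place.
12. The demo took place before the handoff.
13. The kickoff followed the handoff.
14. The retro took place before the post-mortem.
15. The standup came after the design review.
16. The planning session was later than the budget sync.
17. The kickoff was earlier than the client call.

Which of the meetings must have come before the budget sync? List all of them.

the demo, the design review, the handoff, the retro, the standup

Directly stated before the budget sync: the design review, the handoff, and the standup.
The demo reaches the budget sync via the demo → the handoff → the budget sync.
The retro reaches the budget sync via the retro → the standup → the budget sync.
No chain forces the client call (or any of the others) ahead of the budget sync.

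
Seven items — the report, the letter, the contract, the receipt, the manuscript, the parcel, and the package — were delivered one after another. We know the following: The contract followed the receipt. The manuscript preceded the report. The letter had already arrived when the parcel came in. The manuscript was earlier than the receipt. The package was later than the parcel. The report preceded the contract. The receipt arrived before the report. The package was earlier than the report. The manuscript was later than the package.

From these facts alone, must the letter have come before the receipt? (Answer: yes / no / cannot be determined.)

yes

Chain the constraints: the letter → the parcel → the package → the manuscript → the receipt. Each link is directly stated, so the letter comes before the receipt.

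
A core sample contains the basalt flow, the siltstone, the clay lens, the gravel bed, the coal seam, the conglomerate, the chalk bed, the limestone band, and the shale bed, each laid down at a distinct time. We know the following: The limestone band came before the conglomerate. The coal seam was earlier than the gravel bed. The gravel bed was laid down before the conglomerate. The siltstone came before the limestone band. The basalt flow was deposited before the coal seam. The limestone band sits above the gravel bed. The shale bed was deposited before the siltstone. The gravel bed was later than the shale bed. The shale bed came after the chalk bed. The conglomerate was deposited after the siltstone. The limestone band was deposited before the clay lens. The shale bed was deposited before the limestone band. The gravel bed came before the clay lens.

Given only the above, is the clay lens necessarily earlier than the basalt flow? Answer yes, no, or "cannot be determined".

no

Tracing the constraints gives the basalt flow → the coal seam → the gravel bed → the clay lens, so the basalt flow must come before the clay lens.
That means the clay lens cannot be before the basalt flow.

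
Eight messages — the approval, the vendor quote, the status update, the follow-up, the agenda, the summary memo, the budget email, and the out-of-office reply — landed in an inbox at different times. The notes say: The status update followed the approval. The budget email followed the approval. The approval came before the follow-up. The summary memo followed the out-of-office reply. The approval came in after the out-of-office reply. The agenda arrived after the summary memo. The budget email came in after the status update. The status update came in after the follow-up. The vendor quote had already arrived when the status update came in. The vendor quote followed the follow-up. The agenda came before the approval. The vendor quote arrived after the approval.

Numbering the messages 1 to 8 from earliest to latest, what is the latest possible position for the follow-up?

5

The follow-up must come before the budget email, the status update, and the vendor quote — 3 messages forced after it.
Everything else can be placed before the follow-up in some valid order, so the follow-up can sit as late as position 8 − 3 = 5.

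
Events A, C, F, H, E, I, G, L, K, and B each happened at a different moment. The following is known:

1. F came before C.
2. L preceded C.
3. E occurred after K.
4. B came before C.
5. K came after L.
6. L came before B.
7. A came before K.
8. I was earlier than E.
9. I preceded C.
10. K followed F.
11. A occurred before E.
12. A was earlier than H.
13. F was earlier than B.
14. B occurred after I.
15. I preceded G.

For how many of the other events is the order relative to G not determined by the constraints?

Forced before G: I.
That leaves A, B, C, E, F, H, K, and L with no forced order relative to G — 8.

8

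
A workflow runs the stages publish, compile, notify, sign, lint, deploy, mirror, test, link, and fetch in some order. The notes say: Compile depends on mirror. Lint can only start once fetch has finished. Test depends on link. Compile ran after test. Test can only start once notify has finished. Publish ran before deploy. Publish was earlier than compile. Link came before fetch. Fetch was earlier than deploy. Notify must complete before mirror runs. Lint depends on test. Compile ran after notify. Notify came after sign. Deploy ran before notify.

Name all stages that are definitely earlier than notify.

deploy, fetch, link, publish, sign

Directly stated before notify: deploy and sign.
Fetch reaches notify via fetch → deploy → notify.
Link reaches notify via link → fetch → deploy → notify.
Publish reaches notify via publish → deploy → notify.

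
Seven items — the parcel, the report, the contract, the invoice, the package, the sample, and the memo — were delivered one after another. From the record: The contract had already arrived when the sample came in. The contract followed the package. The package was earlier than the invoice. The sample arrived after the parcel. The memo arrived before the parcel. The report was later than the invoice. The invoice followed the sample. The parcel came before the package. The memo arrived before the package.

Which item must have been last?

Every other item has a chain of constraints placing it before the report, so the report is last.

the report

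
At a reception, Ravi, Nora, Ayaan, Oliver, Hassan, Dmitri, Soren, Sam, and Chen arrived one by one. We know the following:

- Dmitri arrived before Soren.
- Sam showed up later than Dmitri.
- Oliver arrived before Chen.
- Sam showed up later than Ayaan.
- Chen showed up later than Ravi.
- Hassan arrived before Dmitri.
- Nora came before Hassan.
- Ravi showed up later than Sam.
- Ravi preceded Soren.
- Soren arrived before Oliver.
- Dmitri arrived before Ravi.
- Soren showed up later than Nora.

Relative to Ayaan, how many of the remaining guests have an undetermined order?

Forced after Ayaan: Chen, Oliver, Ravi, Sam, and Soren.
That leaves Dmitri, Hassan, and Nora with no forced order relative to Ayaan — 3.

3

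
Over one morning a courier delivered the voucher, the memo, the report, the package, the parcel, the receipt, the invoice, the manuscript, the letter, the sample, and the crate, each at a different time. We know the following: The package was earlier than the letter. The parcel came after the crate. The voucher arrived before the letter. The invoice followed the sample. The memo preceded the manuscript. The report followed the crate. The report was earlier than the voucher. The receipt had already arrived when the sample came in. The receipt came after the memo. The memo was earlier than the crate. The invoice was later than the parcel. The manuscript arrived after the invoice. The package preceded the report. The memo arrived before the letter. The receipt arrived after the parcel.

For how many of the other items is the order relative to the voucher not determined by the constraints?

5

Forced before the voucher: the crate, the memo, the package, and the report; forced after the voucher: the letter.
That leaves the invoice, the manuscript, the parcel, the receipt, and the sample with no forced order relative to the voucher — 5.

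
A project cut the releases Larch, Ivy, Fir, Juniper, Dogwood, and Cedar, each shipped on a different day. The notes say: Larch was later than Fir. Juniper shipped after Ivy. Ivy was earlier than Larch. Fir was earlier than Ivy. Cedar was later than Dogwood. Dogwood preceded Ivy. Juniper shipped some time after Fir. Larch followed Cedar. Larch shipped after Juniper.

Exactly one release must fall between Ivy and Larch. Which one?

Juniper

Tracing the constraints gives Ivy → Juniper → Larch, so Juniper sits after Ivy and before Larch.
No other release is forced both after Ivy and before Larch.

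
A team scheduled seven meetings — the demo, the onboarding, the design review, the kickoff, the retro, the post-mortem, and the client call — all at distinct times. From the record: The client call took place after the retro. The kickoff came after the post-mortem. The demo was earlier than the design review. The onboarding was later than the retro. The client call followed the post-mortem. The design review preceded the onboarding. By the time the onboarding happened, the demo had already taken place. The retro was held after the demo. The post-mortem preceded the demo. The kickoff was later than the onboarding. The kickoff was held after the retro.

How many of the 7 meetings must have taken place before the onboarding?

4

Directly stated before the onboarding: the demo, the design review, and the retro.
The post-mortem reaches the onboarding via the post-mortem → the demo → the onboarding.
That's the demo, the design review, the post-mortem, and the retro — 4 in all.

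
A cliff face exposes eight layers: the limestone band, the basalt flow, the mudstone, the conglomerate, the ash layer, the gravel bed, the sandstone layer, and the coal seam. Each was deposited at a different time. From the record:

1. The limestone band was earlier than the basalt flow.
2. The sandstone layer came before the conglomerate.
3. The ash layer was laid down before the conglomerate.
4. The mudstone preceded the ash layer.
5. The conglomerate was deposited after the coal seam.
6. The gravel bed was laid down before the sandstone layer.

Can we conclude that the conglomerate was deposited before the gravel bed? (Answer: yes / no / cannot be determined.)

Tracing the constraints gives the gravel bed → the sandstone layer → the conglomerate, so the gravel bed must come before the conglomerate.
That means the conglomerate cannot be before the gravel bed.

no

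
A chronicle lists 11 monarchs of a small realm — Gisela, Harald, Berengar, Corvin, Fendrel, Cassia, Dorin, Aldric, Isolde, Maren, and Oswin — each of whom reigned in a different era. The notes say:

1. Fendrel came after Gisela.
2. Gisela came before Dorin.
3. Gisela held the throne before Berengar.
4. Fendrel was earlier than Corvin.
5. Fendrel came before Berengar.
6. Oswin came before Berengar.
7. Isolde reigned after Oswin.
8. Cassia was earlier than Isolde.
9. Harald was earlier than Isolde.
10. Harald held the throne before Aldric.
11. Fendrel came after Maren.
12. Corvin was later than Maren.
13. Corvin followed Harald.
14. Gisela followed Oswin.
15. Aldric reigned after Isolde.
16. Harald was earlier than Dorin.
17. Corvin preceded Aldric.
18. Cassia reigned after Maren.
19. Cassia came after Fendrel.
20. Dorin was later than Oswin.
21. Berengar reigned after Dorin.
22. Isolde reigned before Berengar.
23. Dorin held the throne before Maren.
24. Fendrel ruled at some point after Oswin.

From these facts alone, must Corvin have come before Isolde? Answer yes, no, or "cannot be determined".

No chain of stated constraints runs from Corvin to Isolde, and none runs from Isolde to Corvin either.
So the relative order of Corvin and Isolde is not fixed by the given facts.

cannot be determined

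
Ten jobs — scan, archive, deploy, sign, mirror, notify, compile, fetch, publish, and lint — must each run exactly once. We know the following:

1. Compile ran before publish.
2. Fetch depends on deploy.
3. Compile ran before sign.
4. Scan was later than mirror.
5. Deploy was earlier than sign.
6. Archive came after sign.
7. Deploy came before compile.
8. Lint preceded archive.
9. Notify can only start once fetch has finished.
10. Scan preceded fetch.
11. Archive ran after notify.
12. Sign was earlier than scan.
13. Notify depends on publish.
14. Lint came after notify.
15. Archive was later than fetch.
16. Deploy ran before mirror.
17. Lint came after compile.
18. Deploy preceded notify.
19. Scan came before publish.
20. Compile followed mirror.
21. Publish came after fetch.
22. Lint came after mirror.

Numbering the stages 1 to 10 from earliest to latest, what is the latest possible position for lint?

Lint must come before archive — 1 stage forced after it.
Everything else can be placed before lint in some valid order, so lint can sit as late as position 10 − 1 = 9.

9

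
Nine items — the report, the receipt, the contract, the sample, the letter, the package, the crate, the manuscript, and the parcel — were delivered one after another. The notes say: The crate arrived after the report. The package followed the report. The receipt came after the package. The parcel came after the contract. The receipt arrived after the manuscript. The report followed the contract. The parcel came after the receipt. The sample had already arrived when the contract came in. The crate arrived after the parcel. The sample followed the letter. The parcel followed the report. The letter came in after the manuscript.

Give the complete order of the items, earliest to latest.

The constraints fix every adjacent pair, so only one ordering works:
the manuscript → the letter → the sample → the contract → the report → the package → the receipt → the parcel → the crate.

the manuscript, the letter, the sample, the contract, the report, the package, the receipt, the parcel, the crate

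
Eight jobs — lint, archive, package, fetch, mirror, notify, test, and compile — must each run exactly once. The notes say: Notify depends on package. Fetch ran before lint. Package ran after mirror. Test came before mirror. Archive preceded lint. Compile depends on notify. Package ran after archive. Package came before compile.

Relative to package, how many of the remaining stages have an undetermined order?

Forced before package: archive, mirror, and test; forced after package: compile and notify.
That leaves fetch and lint with no forced order relative to package — 2.

2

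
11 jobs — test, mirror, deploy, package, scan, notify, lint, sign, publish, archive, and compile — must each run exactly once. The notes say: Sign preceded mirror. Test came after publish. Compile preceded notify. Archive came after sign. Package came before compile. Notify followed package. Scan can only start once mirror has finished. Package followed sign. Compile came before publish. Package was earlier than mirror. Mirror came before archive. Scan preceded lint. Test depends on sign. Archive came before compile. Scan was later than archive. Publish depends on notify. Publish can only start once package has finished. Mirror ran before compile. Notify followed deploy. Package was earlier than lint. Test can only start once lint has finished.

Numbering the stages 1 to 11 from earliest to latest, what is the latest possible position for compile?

8

Compile must come before notify, publish, and test — 3 stages forced after it.
Everything else can be placed before compile in some valid order, so compile can sit as late as position 11 − 3 = 8.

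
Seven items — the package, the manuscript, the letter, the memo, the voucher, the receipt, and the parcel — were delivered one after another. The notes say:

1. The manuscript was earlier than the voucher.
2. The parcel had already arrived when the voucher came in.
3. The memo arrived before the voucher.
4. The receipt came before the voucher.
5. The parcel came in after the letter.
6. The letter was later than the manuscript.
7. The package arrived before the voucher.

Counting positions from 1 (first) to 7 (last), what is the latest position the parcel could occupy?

6

The parcel must come before the voucher — 1 item forced after it.
Everything else can be placed before the parcel in some valid order, so the parcel can sit as late as position 7 − 1 = 6.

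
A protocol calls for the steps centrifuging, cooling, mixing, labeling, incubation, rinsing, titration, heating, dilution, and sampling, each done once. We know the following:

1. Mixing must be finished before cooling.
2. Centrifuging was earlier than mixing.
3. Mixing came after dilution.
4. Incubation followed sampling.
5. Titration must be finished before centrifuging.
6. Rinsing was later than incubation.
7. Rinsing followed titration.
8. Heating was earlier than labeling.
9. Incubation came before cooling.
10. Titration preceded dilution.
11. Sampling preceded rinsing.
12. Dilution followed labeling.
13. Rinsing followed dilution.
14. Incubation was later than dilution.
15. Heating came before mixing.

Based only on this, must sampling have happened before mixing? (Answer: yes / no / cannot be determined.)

No chain of stated constraints runs from sampling to mixing, and none runs from mixing to sampling either.
So the relative order of sampling and mixing is not fixed by the given facts.

cannot be determined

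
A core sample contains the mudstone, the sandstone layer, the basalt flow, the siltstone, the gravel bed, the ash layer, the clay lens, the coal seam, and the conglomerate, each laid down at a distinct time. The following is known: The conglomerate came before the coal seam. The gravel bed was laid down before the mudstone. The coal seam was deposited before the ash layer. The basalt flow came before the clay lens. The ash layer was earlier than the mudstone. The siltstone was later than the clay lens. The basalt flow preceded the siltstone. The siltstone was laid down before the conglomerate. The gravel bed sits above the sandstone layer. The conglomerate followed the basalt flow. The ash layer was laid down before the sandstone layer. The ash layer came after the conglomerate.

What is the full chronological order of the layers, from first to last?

the basalt flow, the clay lens, the siltstone, the conglomerate, the coal seam, the ash layer, the sandstone layer, the gravel bed, the mudstone

The constraints fix every adjacent pair, so only one ordering works:
the basalt flow → the clay lens → the siltstone → the conglomerate → the coal seam → the ash layer → the sandstone layer → the gravel bed → the mudstone.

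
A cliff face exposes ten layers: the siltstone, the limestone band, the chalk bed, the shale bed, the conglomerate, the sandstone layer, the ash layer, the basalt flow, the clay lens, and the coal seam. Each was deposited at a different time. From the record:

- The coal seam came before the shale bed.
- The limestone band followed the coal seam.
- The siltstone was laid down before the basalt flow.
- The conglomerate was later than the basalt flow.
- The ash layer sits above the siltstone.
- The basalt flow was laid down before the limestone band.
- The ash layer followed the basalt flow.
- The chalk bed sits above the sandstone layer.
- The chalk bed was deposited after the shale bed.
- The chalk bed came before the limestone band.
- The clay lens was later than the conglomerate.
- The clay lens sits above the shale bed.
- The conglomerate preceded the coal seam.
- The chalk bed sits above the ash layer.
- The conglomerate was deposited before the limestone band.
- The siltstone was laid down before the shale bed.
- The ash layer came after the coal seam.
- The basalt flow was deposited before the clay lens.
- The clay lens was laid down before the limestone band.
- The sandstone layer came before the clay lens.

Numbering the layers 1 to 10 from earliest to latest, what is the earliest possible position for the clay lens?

7

The basalt flow, the coal seam, the conglomerate, the sandstone layer, the shale bed, and the siltstone must all come before the clay lens — 6 forced predecessors.
Nothing else is forced ahead of the clay lens, so its earliest slot is position 6 + 1 = 7.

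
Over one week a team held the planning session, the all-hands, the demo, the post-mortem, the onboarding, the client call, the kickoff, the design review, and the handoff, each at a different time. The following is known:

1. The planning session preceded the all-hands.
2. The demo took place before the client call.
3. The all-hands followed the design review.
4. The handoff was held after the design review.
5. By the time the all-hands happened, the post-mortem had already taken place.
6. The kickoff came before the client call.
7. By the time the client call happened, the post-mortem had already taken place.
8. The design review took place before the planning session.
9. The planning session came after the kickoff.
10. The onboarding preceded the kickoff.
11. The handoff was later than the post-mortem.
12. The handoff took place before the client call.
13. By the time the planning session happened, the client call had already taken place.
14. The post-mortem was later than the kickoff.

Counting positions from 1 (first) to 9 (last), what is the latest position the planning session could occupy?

8

The planning session must come before the all-hands — 1 meeting forced after it.
Everything else can be placed before the planning session in some valid order, so the planning session can sit as late as position 9 − 1 = 8.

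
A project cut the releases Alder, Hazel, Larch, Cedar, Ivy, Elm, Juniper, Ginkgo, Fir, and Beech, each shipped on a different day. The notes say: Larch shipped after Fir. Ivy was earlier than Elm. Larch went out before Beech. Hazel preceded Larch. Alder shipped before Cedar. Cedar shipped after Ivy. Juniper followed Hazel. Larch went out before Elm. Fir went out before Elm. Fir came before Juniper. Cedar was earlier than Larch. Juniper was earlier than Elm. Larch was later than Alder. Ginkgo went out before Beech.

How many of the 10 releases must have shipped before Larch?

Directly stated before Larch: Alder, Cedar, Fir, and Hazel.
Ivy reaches Larch via Ivy → Cedar → Larch.
No chain forces Beech (or any of the others) ahead of Larch.
That's Alder, Cedar, Fir, Hazel, and Ivy — 5 in all.

5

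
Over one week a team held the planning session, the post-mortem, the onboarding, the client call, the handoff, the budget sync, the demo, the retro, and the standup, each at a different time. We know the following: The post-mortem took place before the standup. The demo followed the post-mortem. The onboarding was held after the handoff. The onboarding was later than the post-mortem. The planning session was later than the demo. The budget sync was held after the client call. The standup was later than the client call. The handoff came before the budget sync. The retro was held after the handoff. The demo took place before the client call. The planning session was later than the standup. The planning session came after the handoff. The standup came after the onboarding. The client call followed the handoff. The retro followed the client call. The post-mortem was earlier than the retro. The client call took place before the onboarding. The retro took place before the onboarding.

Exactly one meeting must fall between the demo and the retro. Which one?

the client call

Tracing the constraints gives the demo → the client call → the retro, so the client call sits after the demo and before the retro.
No other meeting is forced both after the demo and before the retro.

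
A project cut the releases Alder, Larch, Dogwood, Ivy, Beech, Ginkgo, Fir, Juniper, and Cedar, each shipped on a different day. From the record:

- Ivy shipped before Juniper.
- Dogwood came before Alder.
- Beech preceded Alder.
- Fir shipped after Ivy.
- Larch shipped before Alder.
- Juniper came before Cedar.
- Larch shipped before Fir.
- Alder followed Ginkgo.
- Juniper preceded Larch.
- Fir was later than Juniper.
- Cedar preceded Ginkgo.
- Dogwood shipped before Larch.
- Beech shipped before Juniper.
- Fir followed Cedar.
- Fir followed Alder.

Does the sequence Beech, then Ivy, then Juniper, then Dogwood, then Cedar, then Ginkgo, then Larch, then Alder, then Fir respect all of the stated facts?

yes

Check each stated constraint against the proposed order — e.g. Beech is ahead of Alder; Ivy is ahead of Fir. Every pair is in the required order; nothing is violated.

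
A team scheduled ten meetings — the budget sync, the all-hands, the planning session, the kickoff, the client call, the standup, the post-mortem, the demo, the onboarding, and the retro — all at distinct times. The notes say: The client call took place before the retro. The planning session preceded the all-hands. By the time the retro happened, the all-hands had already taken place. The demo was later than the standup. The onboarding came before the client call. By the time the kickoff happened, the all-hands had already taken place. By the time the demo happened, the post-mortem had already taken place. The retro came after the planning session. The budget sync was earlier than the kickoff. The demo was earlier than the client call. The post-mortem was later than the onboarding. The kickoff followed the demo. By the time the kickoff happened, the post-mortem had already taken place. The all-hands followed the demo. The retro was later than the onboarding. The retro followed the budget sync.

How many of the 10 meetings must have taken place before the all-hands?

Directly stated before the all-hands: the demo and the planning session.
The onboarding reaches the all-hands via the onboarding → the post-mortem → the demo → the all-hands.
The post-mortem reaches the all-hands via the post-mortem → the demo → the all-hands.
The standup reaches the all-hands via the standup → the demo → the all-hands.
No chain forces the kickoff (or any of the others) ahead of the all-hands.
That's the demo, the onboarding, the planning session, the post-mortem, and the standup — 5 in all.

5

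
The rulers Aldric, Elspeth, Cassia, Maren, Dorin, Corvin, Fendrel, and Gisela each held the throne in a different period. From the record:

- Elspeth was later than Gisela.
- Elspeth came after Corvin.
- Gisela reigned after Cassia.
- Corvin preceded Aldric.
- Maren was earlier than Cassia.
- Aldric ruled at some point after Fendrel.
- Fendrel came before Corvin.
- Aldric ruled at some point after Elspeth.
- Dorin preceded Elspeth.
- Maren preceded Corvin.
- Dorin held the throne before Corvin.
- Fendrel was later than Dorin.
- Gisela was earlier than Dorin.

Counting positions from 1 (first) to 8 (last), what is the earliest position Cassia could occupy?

2

Maren must come before Cassia — 1 forced predecessor.
Nothing else is forced ahead of Cassia, so their earliest slot is position 1 + 1 = 2.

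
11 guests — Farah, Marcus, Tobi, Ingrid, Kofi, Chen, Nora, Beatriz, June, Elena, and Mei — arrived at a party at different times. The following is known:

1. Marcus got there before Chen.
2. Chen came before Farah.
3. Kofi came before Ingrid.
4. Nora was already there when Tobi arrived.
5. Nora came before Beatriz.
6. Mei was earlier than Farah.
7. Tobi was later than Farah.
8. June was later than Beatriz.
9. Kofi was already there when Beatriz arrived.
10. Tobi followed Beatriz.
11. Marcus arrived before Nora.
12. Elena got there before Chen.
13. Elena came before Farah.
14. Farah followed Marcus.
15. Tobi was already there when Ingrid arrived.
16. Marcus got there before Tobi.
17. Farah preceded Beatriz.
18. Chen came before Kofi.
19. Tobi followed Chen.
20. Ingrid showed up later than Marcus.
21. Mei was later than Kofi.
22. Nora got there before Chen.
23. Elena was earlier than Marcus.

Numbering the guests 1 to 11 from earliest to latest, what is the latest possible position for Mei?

6

Mei must come before Beatriz, Farah, Ingrid, June, and Tobi — 5 guests forced after them.
Everything else can be placed before Mei in some valid order, so Mei can sit as late as position 11 − 5 = 6.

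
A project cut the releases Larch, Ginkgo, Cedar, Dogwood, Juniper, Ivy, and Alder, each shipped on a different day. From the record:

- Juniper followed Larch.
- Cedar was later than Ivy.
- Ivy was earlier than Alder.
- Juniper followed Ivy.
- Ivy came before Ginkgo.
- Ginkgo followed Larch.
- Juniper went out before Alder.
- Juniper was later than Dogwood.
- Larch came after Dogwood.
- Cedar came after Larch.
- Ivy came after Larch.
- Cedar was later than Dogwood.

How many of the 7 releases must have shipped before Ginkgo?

3

Directly stated before Ginkgo: Ivy and Larch.
Dogwood reaches Ginkgo via Dogwood → Larch → Ginkgo.
That's Dogwood, Ivy, and Larch — 3 in all.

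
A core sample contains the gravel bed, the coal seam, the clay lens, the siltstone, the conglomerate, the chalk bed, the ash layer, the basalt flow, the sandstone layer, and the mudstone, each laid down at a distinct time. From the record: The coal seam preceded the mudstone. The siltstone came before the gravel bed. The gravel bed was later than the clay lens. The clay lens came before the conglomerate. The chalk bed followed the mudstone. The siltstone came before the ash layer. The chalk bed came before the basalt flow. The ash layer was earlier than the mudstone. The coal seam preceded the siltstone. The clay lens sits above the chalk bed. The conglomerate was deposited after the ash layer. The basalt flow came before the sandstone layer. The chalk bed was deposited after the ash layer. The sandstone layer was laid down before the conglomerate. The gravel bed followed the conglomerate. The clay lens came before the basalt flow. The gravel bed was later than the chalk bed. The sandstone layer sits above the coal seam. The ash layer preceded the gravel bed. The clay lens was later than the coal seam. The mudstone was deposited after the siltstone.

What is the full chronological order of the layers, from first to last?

The constraints fix every adjacent pair, so only one ordering works:
the coal seam → the siltstone → the ash layer → the mudstone → the chalk bed → the clay lens → the basalt flow → the sandstone layer → the conglomerate → the gravel bed.

the coal seam, the siltstone, the ash layer, the mudstone, the chalk bed, the clay lens, the basalt flow, the sandstone layer, the conglomerate, the gravel bed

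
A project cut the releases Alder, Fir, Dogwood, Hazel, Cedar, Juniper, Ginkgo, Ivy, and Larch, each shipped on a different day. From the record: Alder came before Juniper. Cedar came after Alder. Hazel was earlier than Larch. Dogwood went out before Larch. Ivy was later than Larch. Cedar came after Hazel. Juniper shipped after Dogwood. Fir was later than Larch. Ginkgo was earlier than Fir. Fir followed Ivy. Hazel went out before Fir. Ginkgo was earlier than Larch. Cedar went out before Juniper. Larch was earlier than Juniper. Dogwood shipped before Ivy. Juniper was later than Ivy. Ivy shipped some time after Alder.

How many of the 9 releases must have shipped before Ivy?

5

Directly stated before Ivy: Alder, Dogwood, and Larch.
Ginkgo reaches Ivy via Ginkgo → Larch → Ivy.
Hazel reaches Ivy via Hazel → Larch → Ivy.
No chain forces Fir (or any of the others) ahead of Ivy.
That's Alder, Dogwood, Ginkgo, Hazel, and Larch — 5 in all.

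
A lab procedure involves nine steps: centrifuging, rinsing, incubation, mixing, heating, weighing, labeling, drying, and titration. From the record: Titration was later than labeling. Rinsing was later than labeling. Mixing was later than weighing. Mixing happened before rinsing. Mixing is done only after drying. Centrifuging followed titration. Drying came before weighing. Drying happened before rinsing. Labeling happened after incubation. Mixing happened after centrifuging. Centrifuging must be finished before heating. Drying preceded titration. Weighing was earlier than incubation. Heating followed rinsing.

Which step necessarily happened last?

heating

Every other step has a chain of constraints placing it before heating, so heating is last.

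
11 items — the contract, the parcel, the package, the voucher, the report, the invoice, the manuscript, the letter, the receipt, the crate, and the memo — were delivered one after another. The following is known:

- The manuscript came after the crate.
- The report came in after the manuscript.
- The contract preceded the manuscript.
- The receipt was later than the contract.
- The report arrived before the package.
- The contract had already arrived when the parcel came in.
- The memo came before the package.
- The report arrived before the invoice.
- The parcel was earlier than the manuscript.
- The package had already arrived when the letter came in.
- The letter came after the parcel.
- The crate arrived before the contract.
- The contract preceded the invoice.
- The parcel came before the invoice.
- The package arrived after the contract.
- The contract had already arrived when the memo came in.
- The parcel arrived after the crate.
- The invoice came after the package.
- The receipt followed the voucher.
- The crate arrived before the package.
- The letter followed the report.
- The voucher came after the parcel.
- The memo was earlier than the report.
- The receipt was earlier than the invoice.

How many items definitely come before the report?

Directly stated before the report: the manuscript and the memo.
The contract reaches the report via the contract → the manuscript → the report.
The crate reaches the report via the crate → the manuscript → the report.
The parcel reaches the report via the parcel → the manuscript → the report.
No chain forces the package (or any of the others) ahead of the report.
That's the contract, the crate, the manuscript, the memo, and the parcel — 5 in all.

5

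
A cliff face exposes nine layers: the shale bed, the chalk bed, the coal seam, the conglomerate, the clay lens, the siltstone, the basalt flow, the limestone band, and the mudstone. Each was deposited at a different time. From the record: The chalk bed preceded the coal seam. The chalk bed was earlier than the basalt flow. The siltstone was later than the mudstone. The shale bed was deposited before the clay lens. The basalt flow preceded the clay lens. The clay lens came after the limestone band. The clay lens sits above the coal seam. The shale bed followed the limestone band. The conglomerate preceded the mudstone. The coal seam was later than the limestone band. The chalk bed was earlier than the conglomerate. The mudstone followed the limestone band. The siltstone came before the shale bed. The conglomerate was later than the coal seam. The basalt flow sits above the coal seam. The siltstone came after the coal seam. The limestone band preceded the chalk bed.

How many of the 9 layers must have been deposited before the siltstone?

5

Directly stated before the siltstone: the coal seam and the mudstone.
The chalk bed reaches the siltstone via the chalk bed → the coal seam → the siltstone.
The conglomerate reaches the siltstone via the conglomerate → the mudstone → the siltstone.
The limestone band reaches the siltstone via the limestone band → the coal seam → the siltstone.
That's the chalk bed, the coal seam, the conglomerate, the limestone band, and the mudstone — 5 in all.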